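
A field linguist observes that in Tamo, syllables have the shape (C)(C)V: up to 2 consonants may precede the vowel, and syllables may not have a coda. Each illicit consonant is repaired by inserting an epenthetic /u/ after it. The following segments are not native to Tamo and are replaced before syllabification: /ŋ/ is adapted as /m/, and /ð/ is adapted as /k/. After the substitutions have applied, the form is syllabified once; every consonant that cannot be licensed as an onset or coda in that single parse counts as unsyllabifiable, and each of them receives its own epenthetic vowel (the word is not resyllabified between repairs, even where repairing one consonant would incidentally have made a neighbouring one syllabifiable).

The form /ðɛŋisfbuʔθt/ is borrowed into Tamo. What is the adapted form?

kɛmisufbuʔuθutu

Substitution: /ð/ → /k/, /ŋ/ → /m/, giving /kɛmisfbuʔθt/.
Under (C)(C)V, the unsyllabifiable consonants are /s/, /ʔ/, /θ/, /t/ (no codas are permitted; onsets may contain at most 2 consonants).
Each unlicensed consonant becomes the onset of a new syllable: /s/ → /su/, /ʔ/ → /ʔu/, /θ/ → /θu/, /t/ → /tu/.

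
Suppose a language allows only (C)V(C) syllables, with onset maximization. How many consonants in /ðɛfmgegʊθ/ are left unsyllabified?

Under (C)V(C), the unsyllabifiable consonants are /m/ (at most one coda consonant is licensed; onsets are limited to one consonant).

1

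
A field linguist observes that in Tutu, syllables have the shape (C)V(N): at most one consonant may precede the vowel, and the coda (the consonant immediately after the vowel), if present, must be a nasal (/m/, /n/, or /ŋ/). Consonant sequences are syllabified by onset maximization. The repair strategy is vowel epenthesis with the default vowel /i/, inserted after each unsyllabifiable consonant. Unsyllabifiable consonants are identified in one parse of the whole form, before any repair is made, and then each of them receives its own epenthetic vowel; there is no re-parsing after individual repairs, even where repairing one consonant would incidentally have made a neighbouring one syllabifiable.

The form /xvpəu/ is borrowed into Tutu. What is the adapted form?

xivipəu

The consonants /x/, /v/ cannot be parsed into a legal (C)V(N) syllable (only a nasal (/m/, /n/, or /ŋ/) is licensed in coda position; onsets are limited to one consonant).
Inserting the epenthetic vowel yields /x/ → /xi/, /v/ → /vi/.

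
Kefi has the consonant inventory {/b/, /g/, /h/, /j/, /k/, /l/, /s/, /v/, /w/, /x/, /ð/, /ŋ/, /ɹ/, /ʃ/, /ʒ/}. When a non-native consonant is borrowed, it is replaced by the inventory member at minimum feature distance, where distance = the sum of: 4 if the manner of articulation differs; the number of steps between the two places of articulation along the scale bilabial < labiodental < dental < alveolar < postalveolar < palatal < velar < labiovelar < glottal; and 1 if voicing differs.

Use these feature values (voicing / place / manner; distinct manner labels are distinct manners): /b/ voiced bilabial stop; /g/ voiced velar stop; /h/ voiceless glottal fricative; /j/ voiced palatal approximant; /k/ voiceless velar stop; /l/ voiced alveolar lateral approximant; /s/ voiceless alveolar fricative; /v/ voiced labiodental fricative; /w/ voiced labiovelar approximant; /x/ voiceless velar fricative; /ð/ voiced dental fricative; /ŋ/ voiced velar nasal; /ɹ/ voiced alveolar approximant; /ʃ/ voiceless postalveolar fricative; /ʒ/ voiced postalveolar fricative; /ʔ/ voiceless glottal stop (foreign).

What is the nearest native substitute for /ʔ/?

/k/ is closest: same manner (stop), place distance 2 (glottal→velar), same voicing; total 2. Next closest is /g/ at distance 3.

k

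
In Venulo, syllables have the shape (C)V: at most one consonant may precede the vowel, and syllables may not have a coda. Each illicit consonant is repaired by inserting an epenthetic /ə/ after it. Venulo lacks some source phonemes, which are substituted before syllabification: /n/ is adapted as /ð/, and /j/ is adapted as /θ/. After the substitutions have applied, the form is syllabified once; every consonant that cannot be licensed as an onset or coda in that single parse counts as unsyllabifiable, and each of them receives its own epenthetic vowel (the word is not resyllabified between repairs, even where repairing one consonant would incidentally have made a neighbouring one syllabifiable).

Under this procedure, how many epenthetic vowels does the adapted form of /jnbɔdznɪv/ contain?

After substitution the input is /θðbɔdzðɪv/.
The unsyllabifiable consonants are /θ/, /ð/, /d/, /z/, /v/; each receives one epenthetic vowel.

5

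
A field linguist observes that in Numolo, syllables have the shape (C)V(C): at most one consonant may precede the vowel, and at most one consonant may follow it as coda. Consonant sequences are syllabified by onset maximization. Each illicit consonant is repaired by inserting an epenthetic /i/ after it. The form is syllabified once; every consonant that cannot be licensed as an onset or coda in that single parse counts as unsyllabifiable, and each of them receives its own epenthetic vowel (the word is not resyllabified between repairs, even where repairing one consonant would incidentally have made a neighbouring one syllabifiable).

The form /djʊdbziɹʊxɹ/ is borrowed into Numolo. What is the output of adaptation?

dijʊdbiziɹʊxɹi

Syllabifying with onset maximization leaves /d/, /b/, /ɹ/ stranded (at most one coda consonant is licensed; onsets are limited to one consonant).
Inserting the epenthetic vowel yields /d/ → /di/, /b/ → /bi/, /ɹ/ → /ɹi/.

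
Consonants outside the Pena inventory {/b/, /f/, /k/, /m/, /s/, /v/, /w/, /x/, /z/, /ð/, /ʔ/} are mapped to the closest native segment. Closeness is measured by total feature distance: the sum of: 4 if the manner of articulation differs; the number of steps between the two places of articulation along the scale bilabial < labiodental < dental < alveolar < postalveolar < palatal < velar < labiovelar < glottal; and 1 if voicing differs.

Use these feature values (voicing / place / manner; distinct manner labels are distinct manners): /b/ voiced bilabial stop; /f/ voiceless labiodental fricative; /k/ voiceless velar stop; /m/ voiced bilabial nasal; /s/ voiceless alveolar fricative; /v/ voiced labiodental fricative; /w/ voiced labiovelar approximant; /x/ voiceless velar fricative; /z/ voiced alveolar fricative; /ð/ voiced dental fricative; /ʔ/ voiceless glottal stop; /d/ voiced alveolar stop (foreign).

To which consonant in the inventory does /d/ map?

b

/b/ is closest: same manner (stop), place distance 3 (alveolar→bilabial), same voicing; total 3. Next closest is /k/ at distance 4.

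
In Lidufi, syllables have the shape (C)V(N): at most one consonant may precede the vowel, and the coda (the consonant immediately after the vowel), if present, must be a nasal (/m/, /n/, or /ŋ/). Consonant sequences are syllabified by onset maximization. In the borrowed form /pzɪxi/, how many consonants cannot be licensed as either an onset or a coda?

Syllabifying with onset maximization leaves /p/ stranded (only a nasal (/m/, /n/, or /ŋ/) is licensed in coda position; onsets are limited to one consonant).

1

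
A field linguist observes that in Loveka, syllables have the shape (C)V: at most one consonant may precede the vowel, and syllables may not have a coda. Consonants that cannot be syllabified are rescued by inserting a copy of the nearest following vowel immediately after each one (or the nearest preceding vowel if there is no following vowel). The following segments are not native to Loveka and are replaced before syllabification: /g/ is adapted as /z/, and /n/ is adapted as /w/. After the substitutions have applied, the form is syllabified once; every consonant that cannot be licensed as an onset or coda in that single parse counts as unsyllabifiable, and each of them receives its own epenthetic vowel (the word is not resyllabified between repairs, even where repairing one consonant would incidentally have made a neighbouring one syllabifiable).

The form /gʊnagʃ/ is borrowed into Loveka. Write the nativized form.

Substitution: /g/ → /z/, /n/ → /w/, giving /zʊwazʃ/.
The consonants /z/, /ʃ/ cannot be parsed into a legal (C)V syllable (no codas are permitted; onsets are limited to one consonant).
Each unlicensed consonant becomes the onset of a new syllable: /z/ → /za/, /ʃ/ → /ʃa/.

zʊwazaʃa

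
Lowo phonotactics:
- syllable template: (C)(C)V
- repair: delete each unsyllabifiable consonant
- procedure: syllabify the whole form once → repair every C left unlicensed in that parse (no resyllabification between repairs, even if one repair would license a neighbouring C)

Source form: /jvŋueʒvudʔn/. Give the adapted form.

Syllabifying with onset maximization leaves /j/, /d/, /ʔ/, /n/ stranded (no codas are permitted; onsets may contain at most 2 consonants).
Deleting the stranded consonants removes /j/, /d/, /ʔ/, /n/.

vŋueʒvu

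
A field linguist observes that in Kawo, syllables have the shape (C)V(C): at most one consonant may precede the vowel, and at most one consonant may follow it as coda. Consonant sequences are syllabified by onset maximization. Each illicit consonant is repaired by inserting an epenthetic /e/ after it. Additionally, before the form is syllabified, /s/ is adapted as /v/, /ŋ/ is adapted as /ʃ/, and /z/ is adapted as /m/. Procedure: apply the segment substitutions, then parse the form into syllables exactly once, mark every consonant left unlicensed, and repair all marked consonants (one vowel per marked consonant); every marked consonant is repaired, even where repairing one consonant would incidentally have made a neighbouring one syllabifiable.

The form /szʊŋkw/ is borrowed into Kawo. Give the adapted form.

Substitution: /s/ → /v/, /z/ → /m/, /ŋ/ → /ʃ/, giving /vmʊʃkw/.
Syllabifying with onset maximization leaves /v/, /k/, /w/ stranded (at most one coda consonant is licensed; onsets are limited to one consonant).
Each unlicensed consonant becomes the onset of a new syllable: /v/ → /ve/, /k/ → /ke/, /w/ → /we/.

vemʊʃkewe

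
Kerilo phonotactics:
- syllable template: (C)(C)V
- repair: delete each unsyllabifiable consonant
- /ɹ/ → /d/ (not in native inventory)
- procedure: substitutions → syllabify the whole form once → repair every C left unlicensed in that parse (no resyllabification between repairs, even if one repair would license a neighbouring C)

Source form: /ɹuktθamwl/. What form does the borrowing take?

dutθa

Substitution: /ɹ/ → /d/, giving /duktθamwl/.
Under (C)(C)V, the unsyllabifiable consonants are /k/, /m/, /w/, /l/ (no codas are permitted; onsets may contain at most 2 consonants).
Deleting the stranded consonants removes /k/, /m/, /w/, /l/.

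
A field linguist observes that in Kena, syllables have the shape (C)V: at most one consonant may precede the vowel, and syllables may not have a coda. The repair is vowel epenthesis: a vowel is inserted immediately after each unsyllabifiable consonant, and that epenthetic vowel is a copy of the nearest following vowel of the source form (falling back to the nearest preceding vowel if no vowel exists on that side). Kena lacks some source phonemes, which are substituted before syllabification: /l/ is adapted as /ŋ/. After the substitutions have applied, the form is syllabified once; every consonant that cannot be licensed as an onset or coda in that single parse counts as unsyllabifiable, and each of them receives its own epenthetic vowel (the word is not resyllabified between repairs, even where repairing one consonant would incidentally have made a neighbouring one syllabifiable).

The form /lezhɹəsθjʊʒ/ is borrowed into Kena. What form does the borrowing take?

ŋezəhəɹəsʊθʊjʊʒʊ

Substitution: /l/ → /ŋ/, giving /ŋezhɹəsθjʊʒ/.
Syllabifying with onset maximization leaves /z/, /h/, /s/, /θ/, /ʒ/ stranded (no codas are permitted; onsets are limited to one consonant).
Each unlicensed consonant becomes the onset of a new syllable: /z/ → /zə/, /h/ → /hə/, /s/ → /sʊ/, /θ/ → /θʊ/, /ʒ/ → /ʒʊ/.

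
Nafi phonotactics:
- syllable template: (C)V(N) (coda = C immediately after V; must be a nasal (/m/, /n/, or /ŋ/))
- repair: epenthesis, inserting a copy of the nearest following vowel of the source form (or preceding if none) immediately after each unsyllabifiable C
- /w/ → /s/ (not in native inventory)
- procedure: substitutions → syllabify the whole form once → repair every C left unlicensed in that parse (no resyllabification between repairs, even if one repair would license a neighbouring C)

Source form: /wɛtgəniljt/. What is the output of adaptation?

Substitution: /w/ → /s/, giving /sɛtgəniljt/.
Under (C)V(N), the unsyllabifiable consonants are /t/, /l/, /j/, /t/ (only a nasal (/m/, /n/, or /ŋ/) is licensed in coda position; onsets are limited to one consonant).
Epenthesis after each stranded consonant: /t/ → /tə/, /l/ → /li/, /j/ → /ji/, /t/ → /ti/.

sɛtəgənilijiti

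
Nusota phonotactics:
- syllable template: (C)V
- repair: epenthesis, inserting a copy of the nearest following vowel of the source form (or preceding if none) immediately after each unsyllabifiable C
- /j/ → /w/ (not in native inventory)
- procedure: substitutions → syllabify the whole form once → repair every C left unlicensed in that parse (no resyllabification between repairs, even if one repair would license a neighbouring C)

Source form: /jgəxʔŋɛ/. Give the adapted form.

wəgəxɛʔɛŋɛ

Substitution: /j/ → /w/, giving /wgəxʔŋɛ/.
The consonants /w/, /x/, /ʔ/ cannot be parsed into a legal (C)V syllable (no codas are permitted; onsets are limited to one consonant).
Epenthesis after each stranded consonant: /w/ → /wə/, /x/ → /xɛ/, /ʔ/ → /ʔɛ/.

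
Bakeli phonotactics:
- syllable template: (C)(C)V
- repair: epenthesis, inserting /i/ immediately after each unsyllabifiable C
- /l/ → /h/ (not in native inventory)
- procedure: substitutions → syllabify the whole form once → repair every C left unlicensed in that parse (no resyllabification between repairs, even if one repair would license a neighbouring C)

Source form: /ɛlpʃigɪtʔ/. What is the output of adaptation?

ɛhipʃigɪtiʔi

Substitution: /l/ → /h/, giving /ɛhpʃigɪtʔ/.
The consonants /h/, /t/, /ʔ/ cannot be parsed into a legal (C)(C)V syllable (no codas are permitted; onsets may contain at most 2 consonants).
Each unlicensed consonant becomes the onset of a new syllable: /h/ → /hi/, /t/ → /ti/, /ʔ/ → /ʔi/.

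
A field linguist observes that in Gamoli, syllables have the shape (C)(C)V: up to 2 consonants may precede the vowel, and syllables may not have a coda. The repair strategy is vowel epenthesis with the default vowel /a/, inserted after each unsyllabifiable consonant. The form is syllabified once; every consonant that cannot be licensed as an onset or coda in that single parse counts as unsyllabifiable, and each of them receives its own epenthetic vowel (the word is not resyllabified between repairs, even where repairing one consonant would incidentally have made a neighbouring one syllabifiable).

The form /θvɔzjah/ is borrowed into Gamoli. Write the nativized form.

θvɔzjaha

Syllabifying with onset maximization leaves /h/ stranded (no codas are permitted; onsets may contain at most 2 consonants).
Each unlicensed consonant becomes the onset of a new syllable: /h/ → /ha/.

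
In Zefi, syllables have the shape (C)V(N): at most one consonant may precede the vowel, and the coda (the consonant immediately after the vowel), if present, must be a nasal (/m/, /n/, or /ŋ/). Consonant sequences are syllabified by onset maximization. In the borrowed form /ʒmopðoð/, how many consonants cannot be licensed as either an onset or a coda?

Under (C)V(N), the unsyllabifiable consonants are /ʒ/, /p/, /ð/ (only a nasal (/m/, /n/, or /ŋ/) is licensed in coda position; onsets are limited to one consonant).

3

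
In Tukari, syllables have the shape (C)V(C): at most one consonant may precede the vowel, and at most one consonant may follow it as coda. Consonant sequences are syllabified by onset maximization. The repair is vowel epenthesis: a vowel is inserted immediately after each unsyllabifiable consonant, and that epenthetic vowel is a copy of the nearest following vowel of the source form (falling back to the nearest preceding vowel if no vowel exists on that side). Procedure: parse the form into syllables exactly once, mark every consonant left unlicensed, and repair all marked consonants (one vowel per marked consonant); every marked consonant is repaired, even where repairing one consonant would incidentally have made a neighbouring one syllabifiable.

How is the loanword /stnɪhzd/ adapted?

Syllabifying with onset maximization leaves /s/, /t/, /z/, /d/ stranded (at most one coda consonant is licensed; onsets are limited to one consonant).
Epenthesis after each stranded consonant: /s/ → /sɪ/, /t/ → /tɪ/, /z/ → /zɪ/, /d/ → /dɪ/.

sɪtɪnɪhzɪdɪ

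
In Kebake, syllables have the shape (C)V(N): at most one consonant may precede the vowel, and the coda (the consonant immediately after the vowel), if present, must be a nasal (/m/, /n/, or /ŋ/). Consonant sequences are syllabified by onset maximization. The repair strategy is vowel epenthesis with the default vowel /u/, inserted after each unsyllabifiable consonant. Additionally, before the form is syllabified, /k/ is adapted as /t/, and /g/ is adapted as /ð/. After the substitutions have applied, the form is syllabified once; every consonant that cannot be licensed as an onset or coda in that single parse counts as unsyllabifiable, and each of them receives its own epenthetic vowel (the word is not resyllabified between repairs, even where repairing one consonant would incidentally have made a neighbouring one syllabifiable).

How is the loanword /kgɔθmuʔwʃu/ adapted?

tuðɔθumuʔuwuʃu

Substitution: /k/ → /t/, /g/ → /ð/, giving /tðɔθmuʔwʃu/.
Syllabifying with onset maximization leaves /t/, /θ/, /ʔ/, /w/ stranded (only a nasal (/m/, /n/, or /ŋ/) is licensed in coda position; onsets are limited to one consonant).
Each unlicensed consonant becomes the onset of a new syllable: /t/ → /tu/, /θ/ → /θu/, /ʔ/ → /ʔu/, /w/ → /wu/.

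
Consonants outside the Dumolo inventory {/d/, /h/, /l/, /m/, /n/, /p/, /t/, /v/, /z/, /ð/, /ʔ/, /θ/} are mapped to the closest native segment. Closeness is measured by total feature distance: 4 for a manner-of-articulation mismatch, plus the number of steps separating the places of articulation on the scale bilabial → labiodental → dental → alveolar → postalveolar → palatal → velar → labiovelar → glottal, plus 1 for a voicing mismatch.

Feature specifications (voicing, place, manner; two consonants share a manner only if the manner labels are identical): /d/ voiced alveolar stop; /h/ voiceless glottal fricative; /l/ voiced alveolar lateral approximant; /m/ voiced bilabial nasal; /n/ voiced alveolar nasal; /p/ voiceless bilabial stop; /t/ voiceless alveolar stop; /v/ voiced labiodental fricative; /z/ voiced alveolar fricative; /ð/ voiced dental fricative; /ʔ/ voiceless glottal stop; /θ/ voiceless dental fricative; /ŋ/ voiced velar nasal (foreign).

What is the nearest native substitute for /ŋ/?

n

/n/ is closest: same manner (nasal), place distance 3 (velar→alveolar), same voicing; total 3. Next closest is /m/ at distance 6.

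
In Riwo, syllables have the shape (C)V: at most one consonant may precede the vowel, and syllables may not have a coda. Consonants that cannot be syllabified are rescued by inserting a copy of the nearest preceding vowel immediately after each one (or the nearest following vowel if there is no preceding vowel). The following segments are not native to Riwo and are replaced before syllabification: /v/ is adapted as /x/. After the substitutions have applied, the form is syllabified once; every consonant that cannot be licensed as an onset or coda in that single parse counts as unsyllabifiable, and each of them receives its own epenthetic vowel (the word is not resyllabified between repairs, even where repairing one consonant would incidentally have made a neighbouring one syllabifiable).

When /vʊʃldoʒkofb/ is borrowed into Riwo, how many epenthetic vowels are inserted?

5

After substitution the input is /xʊʃldoʒkofb/.
The unsyllabifiable consonants are /ʃ/, /l/, /ʒ/, /f/, /b/; each receives one epenthetic vowel.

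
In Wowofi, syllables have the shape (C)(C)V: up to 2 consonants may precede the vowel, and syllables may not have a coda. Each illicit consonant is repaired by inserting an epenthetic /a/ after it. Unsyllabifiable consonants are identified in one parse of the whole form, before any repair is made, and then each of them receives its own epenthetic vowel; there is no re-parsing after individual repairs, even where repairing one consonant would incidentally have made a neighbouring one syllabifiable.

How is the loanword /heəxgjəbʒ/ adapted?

The consonants /x/, /b/, /ʒ/ cannot be parsed into a legal (C)(C)V syllable (no codas are permitted; onsets may contain at most 2 consonants).
Epenthesis after each stranded consonant: /x/ → /xa/, /b/ → /ba/, /ʒ/ → /ʒa/.

heəxagjəbaʒa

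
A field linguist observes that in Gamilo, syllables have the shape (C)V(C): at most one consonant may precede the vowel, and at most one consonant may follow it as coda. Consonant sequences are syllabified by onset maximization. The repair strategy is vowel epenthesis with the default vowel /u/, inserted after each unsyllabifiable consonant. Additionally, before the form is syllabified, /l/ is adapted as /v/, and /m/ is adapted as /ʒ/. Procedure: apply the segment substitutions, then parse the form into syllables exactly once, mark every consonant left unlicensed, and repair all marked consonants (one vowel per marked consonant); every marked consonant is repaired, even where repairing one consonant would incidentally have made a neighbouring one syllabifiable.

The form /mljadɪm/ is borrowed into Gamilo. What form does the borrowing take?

ʒuvujadɪʒ

Substitution: /m/ → /ʒ/, /l/ → /v/, giving /ʒvjadɪʒ/.
Under (C)V(C), the unsyllabifiable consonants are /ʒ/, /v/ (at most one coda consonant is licensed; onsets are limited to one consonant).
Inserting the epenthetic vowel yields /ʒ/ → /ʒu/, /v/ → /vu/.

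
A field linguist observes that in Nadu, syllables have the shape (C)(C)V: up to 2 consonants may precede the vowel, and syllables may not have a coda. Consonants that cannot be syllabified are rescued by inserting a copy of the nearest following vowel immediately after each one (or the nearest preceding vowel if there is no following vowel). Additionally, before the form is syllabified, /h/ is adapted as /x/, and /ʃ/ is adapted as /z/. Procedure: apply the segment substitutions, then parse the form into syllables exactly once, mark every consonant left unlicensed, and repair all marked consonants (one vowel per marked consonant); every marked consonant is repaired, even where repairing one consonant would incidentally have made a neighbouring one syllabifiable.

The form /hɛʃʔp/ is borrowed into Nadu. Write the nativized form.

Substitution: /h/ → /x/, /ʃ/ → /z/, giving /xɛzʔp/.
Syllabifying with onset maximization leaves /z/, /ʔ/, /p/ stranded (no codas are permitted; onsets may contain at most 2 consonants).
Each unlicensed consonant becomes the onset of a new syllable: /z/ → /zɛ/, /ʔ/ → /ʔɛ/, /p/ → /pɛ/.

xɛzɛʔɛpɛ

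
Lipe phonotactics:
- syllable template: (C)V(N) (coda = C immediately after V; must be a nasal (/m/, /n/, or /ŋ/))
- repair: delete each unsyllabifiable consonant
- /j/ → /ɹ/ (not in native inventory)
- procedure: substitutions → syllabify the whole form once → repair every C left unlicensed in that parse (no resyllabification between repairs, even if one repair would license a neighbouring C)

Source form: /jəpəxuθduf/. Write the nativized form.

Substitution: /j/ → /ɹ/, giving /ɹəpəxuθduf/.
Under (C)V(N), the unsyllabifiable consonants are /θ/, /f/ (only a nasal (/m/, /n/, or /ŋ/) is licensed in coda position; onsets are limited to one consonant).
Deletion applies to /θ/, /f/.

ɹəpəxudu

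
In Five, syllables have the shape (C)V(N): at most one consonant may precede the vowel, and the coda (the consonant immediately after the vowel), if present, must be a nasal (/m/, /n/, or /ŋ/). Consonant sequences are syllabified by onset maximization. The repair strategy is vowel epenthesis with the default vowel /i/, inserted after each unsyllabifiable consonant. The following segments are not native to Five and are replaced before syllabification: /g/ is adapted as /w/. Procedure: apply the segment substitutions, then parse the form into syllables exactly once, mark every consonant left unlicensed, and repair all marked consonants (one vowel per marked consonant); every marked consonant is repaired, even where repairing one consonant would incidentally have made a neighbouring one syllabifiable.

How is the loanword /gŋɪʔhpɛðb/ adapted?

Substitution: /g/ → /w/, giving /wŋɪʔhpɛðb/.
Syllabifying with onset maximization leaves /w/, /ʔ/, /h/, /ð/, /b/ stranded (only a nasal (/m/, /n/, or /ŋ/) is licensed in coda position; onsets are limited to one consonant).
Epenthesis after each stranded consonant: /w/ → /wi/, /ʔ/ → /ʔi/, /h/ → /hi/, /ð/ → /ði/, /b/ → /bi/.

wiŋɪʔihipɛðibi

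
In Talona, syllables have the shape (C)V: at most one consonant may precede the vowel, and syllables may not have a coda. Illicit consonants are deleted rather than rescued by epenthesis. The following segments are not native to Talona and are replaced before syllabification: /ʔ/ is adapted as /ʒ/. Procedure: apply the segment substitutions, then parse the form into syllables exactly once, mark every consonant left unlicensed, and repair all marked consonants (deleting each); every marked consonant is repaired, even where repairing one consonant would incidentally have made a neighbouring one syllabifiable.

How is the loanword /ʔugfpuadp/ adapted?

ʒupua

Substitution: /ʔ/ → /ʒ/, giving /ʒugfpuadp/.
Under (C)V, the unsyllabifiable consonants are /g/, /f/, /d/, /p/ (no codas are permitted; onsets are limited to one consonant).
Deleting the stranded consonants removes /g/, /f/, /d/, /p/.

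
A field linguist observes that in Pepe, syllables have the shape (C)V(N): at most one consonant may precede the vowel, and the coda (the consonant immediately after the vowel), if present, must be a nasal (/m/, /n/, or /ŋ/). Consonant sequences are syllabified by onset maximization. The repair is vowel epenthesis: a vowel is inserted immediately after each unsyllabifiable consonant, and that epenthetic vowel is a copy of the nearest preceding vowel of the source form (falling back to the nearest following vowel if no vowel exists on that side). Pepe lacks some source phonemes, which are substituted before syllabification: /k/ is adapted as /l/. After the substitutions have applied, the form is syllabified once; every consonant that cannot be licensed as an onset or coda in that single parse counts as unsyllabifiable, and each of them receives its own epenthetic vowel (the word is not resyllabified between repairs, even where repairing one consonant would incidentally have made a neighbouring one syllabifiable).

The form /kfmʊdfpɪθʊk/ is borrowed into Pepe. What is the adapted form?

Substitution: /k/ → /l/, giving /lfmʊdfpɪθʊl/.
Syllabifying with onset maximization leaves /l/, /f/, /d/, /f/, /l/ stranded (only a nasal (/m/, /n/, or /ŋ/) is licensed in coda position; onsets are limited to one consonant).
Inserting the epenthetic vowel yields /l/ → /lʊ/, /f/ → /fʊ/, /d/ → /dʊ/, /f/ → /fʊ/, /l/ → /lʊ/.

lʊfʊmʊdʊfʊpɪθʊlʊ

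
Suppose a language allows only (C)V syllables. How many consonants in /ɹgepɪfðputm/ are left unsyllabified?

5

Syllabifying with onset maximization leaves /ɹ/, /f/, /ð/, /t/, /m/ stranded (no codas are permitted; onsets are limited to one consonant).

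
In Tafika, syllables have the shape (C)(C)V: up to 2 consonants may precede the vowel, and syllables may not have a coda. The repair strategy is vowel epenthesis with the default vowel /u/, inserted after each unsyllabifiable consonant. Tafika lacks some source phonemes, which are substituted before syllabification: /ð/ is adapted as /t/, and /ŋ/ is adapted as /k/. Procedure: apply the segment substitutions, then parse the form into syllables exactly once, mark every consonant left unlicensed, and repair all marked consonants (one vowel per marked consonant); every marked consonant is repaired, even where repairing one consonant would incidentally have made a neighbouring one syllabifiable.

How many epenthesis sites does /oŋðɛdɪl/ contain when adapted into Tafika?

1

After substitution the input is /oktɛdɪl/.
The unsyllabifiable consonants are /l/; each receives one epenthetic vowel.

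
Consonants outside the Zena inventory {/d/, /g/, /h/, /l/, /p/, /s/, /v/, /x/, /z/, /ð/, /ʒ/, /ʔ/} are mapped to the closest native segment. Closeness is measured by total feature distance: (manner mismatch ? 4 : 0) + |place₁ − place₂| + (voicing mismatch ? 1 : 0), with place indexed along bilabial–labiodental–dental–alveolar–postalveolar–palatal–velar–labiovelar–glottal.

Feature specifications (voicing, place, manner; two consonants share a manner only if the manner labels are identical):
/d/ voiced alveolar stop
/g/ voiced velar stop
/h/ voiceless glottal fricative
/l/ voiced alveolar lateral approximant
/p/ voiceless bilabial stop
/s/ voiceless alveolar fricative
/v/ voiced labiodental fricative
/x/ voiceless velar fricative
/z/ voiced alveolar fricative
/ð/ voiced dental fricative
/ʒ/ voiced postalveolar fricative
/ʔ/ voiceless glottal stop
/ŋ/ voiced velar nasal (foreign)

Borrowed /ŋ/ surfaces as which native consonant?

/g/ is closest: manner differs (nasal→stop, +4), place distance 0 (velar→velar), same voicing; total 4. Next closest is /x/ at distance 5.

g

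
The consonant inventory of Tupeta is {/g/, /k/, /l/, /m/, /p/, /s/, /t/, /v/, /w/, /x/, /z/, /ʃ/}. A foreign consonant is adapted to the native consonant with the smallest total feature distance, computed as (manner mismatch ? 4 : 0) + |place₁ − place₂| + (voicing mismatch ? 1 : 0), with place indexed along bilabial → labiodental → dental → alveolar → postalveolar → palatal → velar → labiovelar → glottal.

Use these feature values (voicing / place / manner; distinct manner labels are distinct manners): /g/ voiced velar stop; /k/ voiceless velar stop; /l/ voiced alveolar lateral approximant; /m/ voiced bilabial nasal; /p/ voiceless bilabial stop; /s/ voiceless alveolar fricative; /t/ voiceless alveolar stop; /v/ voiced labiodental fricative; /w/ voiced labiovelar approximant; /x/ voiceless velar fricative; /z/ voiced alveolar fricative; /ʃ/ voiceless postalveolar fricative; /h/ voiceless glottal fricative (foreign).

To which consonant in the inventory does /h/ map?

/x/ is closest: same manner (fricative), place distance 2 (glottal→velar), same voicing; total 2. Next closest is /ʃ/ at distance 4.

x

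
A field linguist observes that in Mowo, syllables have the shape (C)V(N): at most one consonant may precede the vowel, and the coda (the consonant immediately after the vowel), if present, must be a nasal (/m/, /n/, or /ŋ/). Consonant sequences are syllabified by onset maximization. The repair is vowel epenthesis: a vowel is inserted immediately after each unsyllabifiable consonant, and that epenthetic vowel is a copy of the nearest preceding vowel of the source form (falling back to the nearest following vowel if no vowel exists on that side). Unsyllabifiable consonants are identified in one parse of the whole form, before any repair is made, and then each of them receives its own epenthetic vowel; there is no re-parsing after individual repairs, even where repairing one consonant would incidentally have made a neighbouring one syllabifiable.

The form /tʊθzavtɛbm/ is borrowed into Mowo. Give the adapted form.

tʊθʊzavatɛbɛmɛ

Syllabifying with onset maximization leaves /θ/, /v/, /b/, /m/ stranded (only a nasal (/m/, /n/, or /ŋ/) is licensed in coda position; onsets are limited to one consonant).
Epenthesis after each stranded consonant: /θ/ → /θʊ/, /v/ → /va/, /b/ → /bɛ/, /m/ → /mɛ/.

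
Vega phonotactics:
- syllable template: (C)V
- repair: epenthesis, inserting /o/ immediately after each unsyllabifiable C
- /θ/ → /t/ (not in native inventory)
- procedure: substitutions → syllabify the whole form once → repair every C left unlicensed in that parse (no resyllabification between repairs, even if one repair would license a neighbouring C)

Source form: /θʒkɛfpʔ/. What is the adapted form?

Substitution: /θ/ → /t/, giving /tʒkɛfpʔ/.
The consonants /t/, /ʒ/, /f/, /p/, /ʔ/ cannot be parsed into a legal (C)V syllable (no codas are permitted; onsets are limited to one consonant).
Inserting the epenthetic vowel yields /t/ → /to/, /ʒ/ → /ʒo/, /f/ → /fo/, /p/ → /po/, /ʔ/ → /ʔo/.

toʒokɛfopoʔo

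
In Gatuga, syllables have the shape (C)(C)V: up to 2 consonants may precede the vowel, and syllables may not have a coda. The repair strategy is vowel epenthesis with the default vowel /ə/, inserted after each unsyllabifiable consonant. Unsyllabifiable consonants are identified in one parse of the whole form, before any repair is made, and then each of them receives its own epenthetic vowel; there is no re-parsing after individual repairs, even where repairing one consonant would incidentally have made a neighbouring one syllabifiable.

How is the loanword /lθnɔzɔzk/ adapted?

ləθnɔzɔzəkə

Syllabifying with onset maximization leaves /l/, /z/, /k/ stranded (no codas are permitted; onsets may contain at most 2 consonants).
Epenthesis after each stranded consonant: /l/ → /lə/, /z/ → /zə/, /k/ → /kə/.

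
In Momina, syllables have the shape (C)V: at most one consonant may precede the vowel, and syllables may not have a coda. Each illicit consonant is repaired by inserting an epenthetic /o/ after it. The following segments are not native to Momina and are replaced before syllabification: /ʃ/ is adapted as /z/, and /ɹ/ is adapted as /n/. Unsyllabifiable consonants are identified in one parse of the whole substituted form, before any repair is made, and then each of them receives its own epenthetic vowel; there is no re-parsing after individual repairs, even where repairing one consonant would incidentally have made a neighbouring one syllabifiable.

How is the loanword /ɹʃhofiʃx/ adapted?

nozohofizoxo

Substitution: /ɹ/ → /n/, /ʃ/ → /z/, giving /nzhofizx/.
The consonants /n/, /z/, /z/, /x/ cannot be parsed into a legal (C)V syllable (no codas are permitted; onsets are limited to one consonant).
Each unlicensed consonant becomes the onset of a new syllable: /n/ → /no/, /z/ → /zo/, /z/ → /zo/, /x/ → /xo/.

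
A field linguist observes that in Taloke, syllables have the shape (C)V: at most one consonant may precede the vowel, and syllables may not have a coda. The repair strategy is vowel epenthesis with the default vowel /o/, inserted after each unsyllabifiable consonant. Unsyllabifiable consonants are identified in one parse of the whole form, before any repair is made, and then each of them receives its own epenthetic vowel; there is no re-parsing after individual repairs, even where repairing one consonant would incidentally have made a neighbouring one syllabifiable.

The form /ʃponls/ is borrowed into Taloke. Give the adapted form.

ʃoponoloso

The consonants /ʃ/, /n/, /l/, /s/ cannot be parsed into a legal (C)V syllable (no codas are permitted; onsets are limited to one consonant).
Inserting the epenthetic vowel yields /ʃ/ → /ʃo/, /n/ → /no/, /l/ → /lo/, /s/ → /so/.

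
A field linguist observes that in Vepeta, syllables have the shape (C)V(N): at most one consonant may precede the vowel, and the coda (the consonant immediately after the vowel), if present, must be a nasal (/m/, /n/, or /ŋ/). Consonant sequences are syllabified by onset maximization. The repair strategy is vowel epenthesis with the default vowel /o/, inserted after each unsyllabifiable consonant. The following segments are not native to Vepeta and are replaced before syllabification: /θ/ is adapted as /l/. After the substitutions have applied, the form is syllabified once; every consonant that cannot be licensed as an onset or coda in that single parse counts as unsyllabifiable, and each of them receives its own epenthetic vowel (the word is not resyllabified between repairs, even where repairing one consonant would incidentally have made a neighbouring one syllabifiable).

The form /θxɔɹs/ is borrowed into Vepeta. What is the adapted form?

Substitution: /θ/ → /l/, giving /lxɔɹs/.
Under (C)V(N), the unsyllabifiable consonants are /l/, /ɹ/, /s/ (only a nasal (/m/, /n/, or /ŋ/) is licensed in coda position; onsets are limited to one consonant).
Inserting the epenthetic vowel yields /l/ → /lo/, /ɹ/ → /ɹo/, /s/ → /so/.

loxɔɹoso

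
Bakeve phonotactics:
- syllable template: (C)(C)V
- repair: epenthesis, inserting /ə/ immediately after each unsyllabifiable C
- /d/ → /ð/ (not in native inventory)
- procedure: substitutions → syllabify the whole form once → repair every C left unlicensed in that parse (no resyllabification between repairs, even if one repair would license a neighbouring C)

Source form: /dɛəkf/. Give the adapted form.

Substitution: /d/ → /ð/, giving /ðɛəkf/.
Under (C)(C)V, the unsyllabifiable consonants are /k/, /f/ (no codas are permitted; onsets may contain at most 2 consonants).
Each unlicensed consonant becomes the onset of a new syllable: /k/ → /kə/, /f/ → /fə/.

ðɛəkəfə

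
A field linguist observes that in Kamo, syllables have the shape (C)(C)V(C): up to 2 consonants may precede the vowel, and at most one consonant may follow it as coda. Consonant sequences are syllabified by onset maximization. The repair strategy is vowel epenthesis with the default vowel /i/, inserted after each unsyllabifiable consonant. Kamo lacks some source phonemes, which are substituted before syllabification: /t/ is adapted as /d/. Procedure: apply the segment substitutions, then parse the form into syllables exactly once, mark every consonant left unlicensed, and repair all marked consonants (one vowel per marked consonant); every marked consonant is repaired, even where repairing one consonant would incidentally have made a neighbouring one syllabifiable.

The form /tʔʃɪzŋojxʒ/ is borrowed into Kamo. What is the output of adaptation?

Substitution: /t/ → /d/, giving /dʔʃɪzŋojxʒ/.
Under (C)(C)V(C), the unsyllabifiable consonants are /d/, /x/, /ʒ/ (at most one coda consonant is licensed; onsets may contain at most 2 consonants).
Each unlicensed consonant becomes the onset of a new syllable: /d/ → /di/, /x/ → /xi/, /ʒ/ → /ʒi/.

diʔʃɪzŋojxiʒi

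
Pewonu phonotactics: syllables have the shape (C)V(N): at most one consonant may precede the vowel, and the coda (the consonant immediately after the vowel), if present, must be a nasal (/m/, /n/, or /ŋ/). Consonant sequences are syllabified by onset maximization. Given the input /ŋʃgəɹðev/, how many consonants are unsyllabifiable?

4

The consonants /ŋ/, /ʃ/, /ɹ/, /v/ cannot be parsed into a legal (C)V(N) syllable (only a nasal (/m/, /n/, or /ŋ/) is licensed in coda position; onsets are limited to one consonant).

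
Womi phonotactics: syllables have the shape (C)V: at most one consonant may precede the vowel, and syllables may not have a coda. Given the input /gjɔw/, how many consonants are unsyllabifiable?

2

Under (C)V, the unsyllabifiable consonants are /g/, /w/ (no codas are permitted; onsets are limited to one consonant).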